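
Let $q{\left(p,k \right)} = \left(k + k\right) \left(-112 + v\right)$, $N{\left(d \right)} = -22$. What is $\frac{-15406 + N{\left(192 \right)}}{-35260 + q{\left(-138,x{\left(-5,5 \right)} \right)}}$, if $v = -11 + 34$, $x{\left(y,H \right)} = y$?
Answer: $\frac{1102}{2455} \approx 0.44888$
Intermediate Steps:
$v = 23$
$q{\left(p,k \right)} = - 178 k$ ($q{\left(p,k \right)} = \left(k + k\right) \left(-112 + 23\right) = 2 k \left(-89\right) = - 178 k$)
$\frac{-15406 + N{\left(192 \right)}}{-35260 + q{\left(-138,x{\left(-5,5 \right)} \right)}} = \frac{-15406 - 22}{-35260 - -890} = - \frac{15428}{-35260 + 890} = - \frac{15428}{-34370} = \left(-15428\right) \left(- \frac{1}{34370}\right) = \frac{1102}{2455}$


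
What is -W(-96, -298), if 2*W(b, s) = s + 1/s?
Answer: 88805/596 ≈ 149.00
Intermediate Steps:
W(b, s) = s/2 + 1/(2*s) (W(b, s) = (s + 1/s)/2 = s/2 + 1/(2*s))
-W(-96, -298) = -(1 + (-298)²)/(2*(-298)) = -(-1)*(1 + 88804)/(2*298) = -(-1)*88805/(2*298) = -1*(-88805/596) = 88805/596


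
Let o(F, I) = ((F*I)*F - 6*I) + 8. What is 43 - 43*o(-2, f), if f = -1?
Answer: -387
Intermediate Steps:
o(F, I) = 8 - 6*I + I*F**2 (o(F, I) = (I*F**2 - 6*I) + 8 = (-6*I + I*F**2) + 8 = 8 - 6*I + I*F**2)
43 - 43*o(-2, f) = 43 - 43*(8 - 6*(-1) - 1*(-2)**2) = 43 - 43*(8 + 6 - 1*4) = 43 - 43*(8 + 6 - 4) = 43 - 43*10 = 43 - 430 = -387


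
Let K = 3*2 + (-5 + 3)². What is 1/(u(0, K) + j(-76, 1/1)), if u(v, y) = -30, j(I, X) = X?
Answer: -1/29 ≈ -0.034483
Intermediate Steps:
K = 10 (K = 6 + (-2)² = 6 + 4 = 10)
1/(u(0, K) + j(-76, 1/1)) = 1/(-30 + 1/1) = 1/(-30 + 1) = 1/(-29) = -1/29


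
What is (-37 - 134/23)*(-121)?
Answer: 119185/23 ≈ 5182.0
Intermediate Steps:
(-37 - 134/23)*(-121) = -985/23*(-121) = 119185/23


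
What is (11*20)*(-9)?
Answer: -1980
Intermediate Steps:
(11*20)*(-9) = 220*(-9) = -1980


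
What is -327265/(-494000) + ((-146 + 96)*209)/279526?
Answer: 663975203/1062198800 ≈ 0.62510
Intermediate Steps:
-327265/(-494000) + ((-146 + 96)*209)/279526 = -327265*(-1/494000) - 50*209*(1/279526) = 65453/98800 - 10450*1/279526 = 65453/98800 - 5225/139763 = 663975203/1062198800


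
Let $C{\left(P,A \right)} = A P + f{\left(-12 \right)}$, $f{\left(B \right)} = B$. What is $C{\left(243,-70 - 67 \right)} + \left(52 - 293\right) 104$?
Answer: $-58367$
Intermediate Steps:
$C{\left(P,A \right)} = -12 + A P$ ($C{\left(P,A \right)} = A P - 12 = -12 + A P$)
$C{\left(243,-70 - 67 \right)} + \left(52 - 293\right) 104 = \left(-12 + \left(-70 - 67\right) 243\right) + \left(52 - 293\right) 104 = \left(-12 + \left(-70 - 67\right) 243\right) - 25064 = \left(-12 - 33291\right) - 25064 = -33303 - 25064 = -58367$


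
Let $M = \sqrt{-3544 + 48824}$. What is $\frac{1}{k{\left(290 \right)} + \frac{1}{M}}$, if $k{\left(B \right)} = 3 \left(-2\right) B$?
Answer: $- \frac{78787200}{137089727999} - \frac{4 \sqrt{2830}}{137089727999} \approx -0.00057471$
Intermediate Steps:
$k{\left(B \right)} = - 6 B$
$M = 4 \sqrt{2830}$ ($M = \sqrt{45280} = 4 \sqrt{2830} \approx 212.79$)
$\frac{1}{k{\left(290 \right)} + \frac{1}{M}} = \frac{1}{\left(-6\right) 290 + \frac{1}{4 \sqrt{2830}}} = \frac{1}{-1740 + \frac{\sqrt{2830}}{11320}}$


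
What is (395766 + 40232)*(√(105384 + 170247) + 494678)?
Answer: 215678618644 + 435998*√275631 ≈ 2.1591e+11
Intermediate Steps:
(395766 + 40232)*(√(105384 + 170247) + 494678) = 435998*(√275631 + 494678) = 435998*(494678 + √275631) = 215678618644 + 435998*√275631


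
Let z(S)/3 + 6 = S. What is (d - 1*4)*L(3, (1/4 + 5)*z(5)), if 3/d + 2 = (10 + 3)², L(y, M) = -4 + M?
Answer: 52535/668 ≈ 78.645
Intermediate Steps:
z(S) = -18 + 3*S
d = 3/167 (d = 3/(-2 + (10 + 3)²) = 3/(-2 + 13²) = 3/(-2 + 169) = 3/167 ≈ 0.017964)
(d - 1*4)*L(3, (1/4 + 5)*z(5)) = (3/167 - 1*4)*(-4 + (1/4 + 5)*(-18 + 3*5)) = (3/167 - 4)*(-4 + (¼ + 5)*(-18 + 15)) = -665*(-4 + (21/4)*(-3))/167 = -665*(-4 - 63/4)/167 = -665/167*(-79/4) = 52535/668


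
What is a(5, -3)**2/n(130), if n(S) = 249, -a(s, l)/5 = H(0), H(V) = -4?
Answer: 400/249 ≈ 1.6064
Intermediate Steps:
a(s, l) = 20 (a(s, l) = -5*(-4) = 20)
a(5, -3)**2/n(130) = 20**2/249 = 400*(1/249) = 400/249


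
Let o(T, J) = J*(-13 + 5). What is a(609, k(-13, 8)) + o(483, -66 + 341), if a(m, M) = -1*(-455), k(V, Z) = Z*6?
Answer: -1745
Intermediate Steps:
k(V, Z) = 6*Z
a(m, M) = 455
o(T, J) = -8*J (o(T, J) = J*(-8) = -8*J)
a(609, k(-13, 8)) + o(483, -66 + 341) = 455 - 8*(-66 + 341) = 455 - 8*275 = 455 - 2200 = -1745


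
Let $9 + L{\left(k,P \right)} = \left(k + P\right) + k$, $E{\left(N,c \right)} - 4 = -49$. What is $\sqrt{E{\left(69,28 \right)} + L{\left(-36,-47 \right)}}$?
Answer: $i \sqrt{173} \approx 13.153 i$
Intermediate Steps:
$E{\left(N,c \right)} = -45$ ($E{\left(N,c \right)} = 4 - 49 = -45$)
$L{\left(k,P \right)} = -9 + P + 2 k$ ($L{\left(k,P \right)} = -9 + \left(\left(k + P\right) + k\right) = -9 + \left(\left(P + k\right) + k\right) = -9 + \left(P + 2 k\right) = -9 + P + 2 k$)
$\sqrt{E{\left(69,28 \right)} + L{\left(-36,-47 \right)}} = \sqrt{-45 - 128} = \sqrt{-173} = i \sqrt{173}$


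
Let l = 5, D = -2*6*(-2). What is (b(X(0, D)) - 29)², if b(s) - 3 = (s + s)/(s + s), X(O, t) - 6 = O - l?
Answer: 625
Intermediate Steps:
D = 24 (D = -12*(-2) = 24)
X(O, t) = 1 + O (X(O, t) = 6 + (O - 1*5) = 6 + (O - 5) = 6 + (-5 + O) = 1 + O)
b(s) = 4 (b(s) = 3 + (s + s)/(s + s) = 3 + (2*s)/((2*s)) = 3 + (2*s)*(1/(2*s)) = 3 + 1 = 4)
(b(X(0, D)) - 29)² = (4 - 29)² = (-25)² = 625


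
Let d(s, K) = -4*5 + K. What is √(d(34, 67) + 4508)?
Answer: √4555 ≈ 67.491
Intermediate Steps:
d(s, K) = -20 + K
√(d(34, 67) + 4508) = √((-20 + 67) + 4508) = √(47 + 4508) = √4555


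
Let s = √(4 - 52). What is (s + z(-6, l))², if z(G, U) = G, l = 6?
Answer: -12 - 48*I*√3 ≈ -12.0 - 83.138*I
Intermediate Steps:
s = 4*I*√3 (s = √(-48) = 4*I*√3 ≈ 6.9282*I)
(s + z(-6, l))² = (4*I*√3 - 6)² = (-6 + 4*I*√3)²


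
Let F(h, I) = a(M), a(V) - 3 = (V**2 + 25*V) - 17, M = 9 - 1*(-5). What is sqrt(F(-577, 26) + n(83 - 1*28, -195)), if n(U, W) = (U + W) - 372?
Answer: 2*sqrt(5) ≈ 4.4721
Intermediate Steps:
M = 14 (M = 9 + 5 = 14)
a(V) = -14 + V**2 + 25*V (a(V) = 3 + ((V**2 + 25*V) - 17) = 3 + (-17 + V**2 + 25*V) = -14 + V**2 + 25*V)
F(h, I) = 532 (F(h, I) = -14 + 14**2 + 25*14 = -14 + 196 + 350 = 532)
n(U, W) = -372 + U + W
sqrt(F(-577, 26) + n(83 - 1*28, -195)) = sqrt(532 + (-372 + (83 - 1*28) - 195)) = sqrt(532 + (-372 + (83 - 28) - 195)) = sqrt(532 + (-372 + 55 - 195)) = sqrt(532 - 512) = sqrt(20) = 2*sqrt(5)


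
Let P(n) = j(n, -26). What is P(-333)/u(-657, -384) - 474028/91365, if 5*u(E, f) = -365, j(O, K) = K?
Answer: -32228554/6669645 ≈ -4.8321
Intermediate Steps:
P(n) = -26
u(E, f) = -73 (u(E, f) = (1/5)*(-365) = -73)
P(-333)/u(-657, -384) - 474028/91365 = -26/(-73) - 474028/91365 = -26*(-1/73) - 474028*1/91365 = 26/73 - 474028/91365 = -32228554/6669645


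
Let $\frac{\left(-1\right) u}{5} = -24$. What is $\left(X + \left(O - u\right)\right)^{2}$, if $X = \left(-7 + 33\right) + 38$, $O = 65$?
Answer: $81$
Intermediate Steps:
$u = 120$ ($u = \left(-5\right) \left(-24\right) = 120$)
$X = 64$ ($X = 26 + 38 = 64$)
$\left(X + \left(O - u\right)\right)^{2} = \left(64 + \left(65 - 120\right)\right)^{2} = \left(64 - 55\right)^{2} = 9^{2} = 81$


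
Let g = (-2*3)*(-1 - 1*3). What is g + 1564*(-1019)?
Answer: -1593692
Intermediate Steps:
g = 24 (g = -6*(-1 - 3) = -6*(-4) = 24)
g + 1564*(-1019) = 24 + 1564*(-1019) = 24 - 1593716 = -1593692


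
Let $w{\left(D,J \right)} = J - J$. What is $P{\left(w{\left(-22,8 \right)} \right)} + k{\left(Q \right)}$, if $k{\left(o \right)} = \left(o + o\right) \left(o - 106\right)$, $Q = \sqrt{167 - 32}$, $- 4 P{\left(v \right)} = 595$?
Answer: $\frac{485}{4} - 636 \sqrt{15} \approx -2342.0$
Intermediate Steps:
$w{\left(D,J \right)} = 0$
$P{\left(v \right)} = - \frac{595}{4}$ ($P{\left(v \right)} = \left(- \frac{1}{4}\right) 595 = - \frac{595}{4}$)
$Q = 3 \sqrt{15}$ ($Q = \sqrt{135} = 3 \sqrt{15} \approx 11.619$)
$k{\left(o \right)} = 2 o \left(-106 + o\right)$
$P{\left(w{\left(-22,8 \right)} \right)} + k{\left(Q \right)} = - \frac{595}{4} + 2 \cdot 3 \sqrt{15} \left(-106 + 3 \sqrt{15}\right) = - \frac{595}{4} + 6 \sqrt{15} \left(-106 + 3 \sqrt{15}\right)$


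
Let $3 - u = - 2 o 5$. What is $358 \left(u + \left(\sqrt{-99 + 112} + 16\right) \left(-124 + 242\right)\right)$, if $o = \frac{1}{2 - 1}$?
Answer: $680558 + 42244 \sqrt{13} \approx 8.3287 \cdot 10^{5}$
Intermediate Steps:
$o = 1$ ($o = 1^{-1} = 1$)
$u = 13$ ($u = 3 - \left(-2\right) 1 \cdot 5 = 3 - \left(-2\right) 5 = 3 - -10 = 3 + 10 = 13$)
$358 \left(u + \left(\sqrt{-99 + 112} + 16\right) \left(-124 + 242\right)\right) = 358 \left(13 + \left(\sqrt{-99 + 112} + 16\right) \left(-124 + 242\right)\right) = 358 \left(13 + \left(\sqrt{13} + 16\right) 118\right) = 358 \left(13 + \left(16 + \sqrt{13}\right) 118\right) = 358 \left(13 + \left(1888 + 118 \sqrt{13}\right)\right) = 358 \left(1901 + 118 \sqrt{13}\right) = 680558 + 42244 \sqrt{13}$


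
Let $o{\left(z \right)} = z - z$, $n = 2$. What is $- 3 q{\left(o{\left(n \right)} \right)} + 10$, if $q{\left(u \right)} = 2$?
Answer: $4$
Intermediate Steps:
$o{\left(z \right)} = 0$
$- 3 q{\left(o{\left(n \right)} \right)} + 10 = \left(-3\right) 2 + 10 = -6 + 10 = 4$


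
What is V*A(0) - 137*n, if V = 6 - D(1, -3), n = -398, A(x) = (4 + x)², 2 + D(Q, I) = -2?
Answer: 54686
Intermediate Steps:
D(Q, I) = -4 (D(Q, I) = -2 - 2 = -4)
V = 10 (V = 6 - 1*(-4) = 6 + 4 = 10)
V*A(0) - 137*n = 10*(4 + 0)² - 137*(-398) = 10*4² + 54526 = 10*16 + 54526 = 160 + 54526 = 54686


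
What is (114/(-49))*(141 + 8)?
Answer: -16986/49 ≈ -346.65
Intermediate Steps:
(114/(-49))*(141 + 8) = (114*(-1/49))*149 = -114/49*149 = -16986/49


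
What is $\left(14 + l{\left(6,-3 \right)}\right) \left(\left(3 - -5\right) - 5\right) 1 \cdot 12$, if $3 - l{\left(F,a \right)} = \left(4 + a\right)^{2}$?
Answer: $576$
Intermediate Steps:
$l{\left(F,a \right)} = 3 - \left(4 + a\right)^{2}$
$\left(14 + l{\left(6,-3 \right)}\right) \left(\left(3 - -5\right) - 5\right) 1 \cdot 12 = \left(14 + \left(3 - \left(4 - 3\right)^{2}\right)\right) \left(\left(3 - -5\right) - 5\right) 1 \cdot 12 = \left(14 + \left(3 - 1^{2}\right)\right) \left(\left(3 + 5\right) - 5\right) 1 \cdot 12 = \left(14 + \left(3 - 1\right)\right) \left(8 - 5\right) 1 \cdot 12 = \left(14 + \left(3 - 1\right)\right) 3 \cdot 1 \cdot 12 = \left(14 + 2\right) 3 \cdot 12 = 16 \cdot 3 \cdot 12 = 48 \cdot 12 = 576$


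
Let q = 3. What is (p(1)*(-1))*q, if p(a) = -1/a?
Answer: 3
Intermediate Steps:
(p(1)*(-1))*q = (-1/1*(-1))*3 = (-1*1*(-1))*3 = -1*(-1)*3 = 1*3 = 3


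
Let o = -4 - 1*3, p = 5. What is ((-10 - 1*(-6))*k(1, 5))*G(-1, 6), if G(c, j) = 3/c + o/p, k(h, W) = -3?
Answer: -264/5 ≈ -52.800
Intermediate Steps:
o = -7 (o = -4 - 3 = -7)
G(c, j) = -7/5 + 3/c (G(c, j) = 3/c - 7/5 = -7/5 + 3/c)
((-10 - 1*(-6))*k(1, 5))*G(-1, 6) = ((-10 - 1*(-6))*(-3))*(-7/5 + 3/(-1)) = ((-10 + 6)*(-3))*(-7/5 + 3*(-1)) = (-4*(-3))*(-7/5 - 3) = 12*(-22/5) = -264/5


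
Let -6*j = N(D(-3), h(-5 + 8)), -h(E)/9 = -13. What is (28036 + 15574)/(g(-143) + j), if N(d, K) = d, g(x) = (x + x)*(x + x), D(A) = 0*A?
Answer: 21805/40898 ≈ 0.53316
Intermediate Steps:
D(A) = 0
h(E) = 117 (h(E) = -9*(-13) = 117)
g(x) = 4*x² (g(x) = (2*x)*(2*x) = 4*x²)
j = 0 (j = -⅙*0 = 0)
(28036 + 15574)/(g(-143) + j) = (28036 + 15574)/(4*(-143)² + 0) = 43610/(4*20449 + 0) = 43610/(81796 + 0) = 43610/81796 = 43610*(1/81796) = 21805/40898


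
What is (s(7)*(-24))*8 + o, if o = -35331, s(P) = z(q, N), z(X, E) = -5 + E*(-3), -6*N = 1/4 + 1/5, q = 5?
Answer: -172071/5 ≈ -34414.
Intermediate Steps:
N = -3/40 (N = -(1/4 + 1/5)/6 = -(1*(¼) + 1*(⅕))/6 = -(¼ + ⅕)/6 = -⅙*9/20 = -3/40 ≈ -0.075000)
z(X, E) = -5 - 3*E
s(P) = -191/40 (s(P) = -5 - 3*(-3/40) = -5 + 9/40 = -191/40)
(s(7)*(-24))*8 + o = -191/40*(-24)*8 - 35331 = (573/5)*8 - 35331 = 4584/5 - 35331 = -172071/5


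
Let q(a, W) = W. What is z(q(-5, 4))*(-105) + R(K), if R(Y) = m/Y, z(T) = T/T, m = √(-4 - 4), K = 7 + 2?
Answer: -105 + 2*I*√2/9 ≈ -105.0 + 0.31427*I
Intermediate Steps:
K = 9
m = 2*I*√2 (m = √(-8) = 2*I*√2 ≈ 2.8284*I)
z(T) = 1
R(Y) = 2*I*√2/Y (R(Y) = (2*I*√2)/Y = 2*I*√2/Y)
z(q(-5, 4))*(-105) + R(K) = 1*(-105) + 2*I*√2/9 = -105 + 2*I*√2*(⅑) = -105 + 2*I*√2/9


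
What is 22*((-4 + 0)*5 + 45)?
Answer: 550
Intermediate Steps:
22*((-4 + 0)*5 + 45) = 22*(-4*5 + 45) = 22*(-20 + 45) = 22*25 = 550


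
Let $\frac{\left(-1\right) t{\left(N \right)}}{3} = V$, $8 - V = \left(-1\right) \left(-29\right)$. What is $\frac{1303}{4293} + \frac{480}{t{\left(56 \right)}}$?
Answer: $\frac{238081}{30051} \approx 7.9226$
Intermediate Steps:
$V = -21$ ($V = 8 - \left(-1\right) \left(-29\right) = 8 - 29 = -21$)
$t{\left(N \right)} = 63$ ($t{\left(N \right)} = \left(-3\right) \left(-21\right) = 63$)
$\frac{1303}{4293} + \frac{480}{t{\left(56 \right)}} = \frac{1303}{4293} + \frac{480}{63} = 1303 \cdot \frac{1}{4293} + 480 \cdot \frac{1}{63} = \frac{1303}{4293} + \frac{160}{21} = \frac{238081}{30051}$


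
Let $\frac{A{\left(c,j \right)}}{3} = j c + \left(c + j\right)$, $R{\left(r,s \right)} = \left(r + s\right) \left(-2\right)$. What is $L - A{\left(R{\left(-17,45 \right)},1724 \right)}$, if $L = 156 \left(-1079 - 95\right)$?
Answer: $101484$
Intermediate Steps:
$R{\left(r,s \right)} = - 2 r - 2 s$
$L = -183144$ ($L = 156 \left(-1174\right) = -183144$)
$A{\left(c,j \right)} = 3 c + 3 j + 3 c j$ ($A{\left(c,j \right)} = 3 \left(j c + \left(c + j\right)\right) = 3 \left(c j + \left(c + j\right)\right) = 3 \left(c + j + c j\right) = 3 c + 3 j + 3 c j$)
$L - A{\left(R{\left(-17,45 \right)},1724 \right)} = -183144 - \left(3 \left(\left(-2\right) \left(-17\right) - 90\right) + 3 \cdot 1724 + 3 \left(\left(-2\right) \left(-17\right) - 90\right) 1724\right) = -183144 - \left(3 \left(34 - 90\right) + 5172 + 3 \left(34 - 90\right) 1724\right) = -183144 - \left(3 \left(-56\right) + 5172 + 3 \left(-56\right) 1724\right) = -183144 - \left(-168 + 5172 - 289632\right) = -183144 - -284628 = -183144 + 284628 = 101484$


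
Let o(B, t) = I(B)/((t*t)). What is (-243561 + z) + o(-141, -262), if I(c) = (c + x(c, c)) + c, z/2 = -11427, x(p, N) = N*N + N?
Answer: -9143885901/34322 ≈ -2.6641e+5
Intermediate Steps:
x(p, N) = N + N² (x(p, N) = N² + N = N + N²)
z = -22854 (z = 2*(-11427) = -22854)
I(c) = 2*c + c*(1 + c) (I(c) = (c + c*(1 + c)) + c = 2*c + c*(1 + c))
o(B, t) = B*(3 + B)/t² (o(B, t) = (B*(3 + B))/((t*t)) = (B*(3 + B))/(t²) = (B*(3 + B))/t² = B*(3 + B)/t²)
(-243561 + z) + o(-141, -262) = (-243561 - 22854) - 141*(3 - 141)/(-262)² = -266415 - 141*1/68644*(-138) = -266415 + 9729/34322 = -9143885901/34322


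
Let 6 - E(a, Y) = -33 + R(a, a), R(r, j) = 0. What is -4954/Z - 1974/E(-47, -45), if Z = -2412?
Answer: -761347/15678 ≈ -48.561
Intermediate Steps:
E(a, Y) = 39 (E(a, Y) = 6 - (-33 + 0) = 6 - 1*(-33) = 6 + 33 = 39)
-4954/Z - 1974/E(-47, -45) = -4954/(-2412) - 1974/39 = -4954*(-1/2412) - 1974*1/39 = 2477/1206 - 658/13 = -761347/15678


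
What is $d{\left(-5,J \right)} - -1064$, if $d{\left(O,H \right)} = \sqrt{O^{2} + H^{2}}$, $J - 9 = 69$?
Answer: $1064 + \sqrt{6109} \approx 1142.2$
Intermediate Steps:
$J = 78$ ($J = 9 + 69 = 78$)
$d{\left(O,H \right)} = \sqrt{H^{2} + O^{2}}$
$d{\left(-5,J \right)} - -1064 = \sqrt{78^{2} + \left(-5\right)^{2}} - -1064 = \sqrt{6084 + 25} + 1064 = \sqrt{6109} + 1064 = 1064 + \sqrt{6109}$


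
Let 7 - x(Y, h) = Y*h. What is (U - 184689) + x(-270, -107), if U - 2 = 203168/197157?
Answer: -42106617322/197157 ≈ -2.1357e+5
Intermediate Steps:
U = 597482/197157 (U = 2 + 203168/197157 = 597482/197157 ≈ 3.0305)
x(Y, h) = 7 - Y*h
(U - 184689) + x(-270, -107) = (597482/197157 - 184689) + (7 - 1*(-270)*(-107)) = -36412131691/197157 + (7 - 28890) = -36412131691/197157 - 28883 = -42106617322/197157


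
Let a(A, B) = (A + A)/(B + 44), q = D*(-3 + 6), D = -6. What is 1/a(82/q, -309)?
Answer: 2385/82 ≈ 29.085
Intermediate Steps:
q = -18 (q = -6*(-3 + 6) = -6*3 = -18)
a(A, B) = 2*A/(44 + B) (a(A, B) = (2*A)/(44 + B) = 2*A/(44 + B))
1/a(82/q, -309) = 1/(2*(82/(-18))/(44 - 309)) = 1/(2*(82*(-1/18))/(-265)) = 1/(2*(-41/9)*(-1/265)) = 1/(82/2385) = 2385/82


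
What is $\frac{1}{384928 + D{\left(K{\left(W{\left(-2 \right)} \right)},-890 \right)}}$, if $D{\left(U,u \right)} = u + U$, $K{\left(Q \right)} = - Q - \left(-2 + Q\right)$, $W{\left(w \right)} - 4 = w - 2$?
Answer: $\frac{1}{384040} \approx 2.6039 \cdot 10^{-6}$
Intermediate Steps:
$W{\left(w \right)} = 2 + w$ ($W{\left(w \right)} = 4 + \left(w - 2\right) = 4 + \left(-2 + w\right) = 2 + w$)
$K{\left(Q \right)} = 2 - 2 Q$
$D{\left(U,u \right)} = U + u$
$\frac{1}{384928 + D{\left(K{\left(W{\left(-2 \right)} \right)},-890 \right)}} = \frac{1}{384928 - \left(888 + 2 \left(2 - 2\right)\right)} = \frac{1}{384928 + \left(\left(2 - 0\right) - 890\right)} = \frac{1}{384928 + \left(\left(2 + 0\right) - 890\right)} = \frac{1}{384928 + \left(2 - 890\right)} = \frac{1}{384928 - 888} = \frac{1}{384040}$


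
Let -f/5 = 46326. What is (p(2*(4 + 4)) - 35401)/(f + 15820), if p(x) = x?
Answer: 1011/6166 ≈ 0.16396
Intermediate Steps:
f = -231630 (f = -5*46326 = -231630)
(p(2*(4 + 4)) - 35401)/(f + 15820) = (2*(4 + 4) - 35401)/(-231630 + 15820) = (2*8 - 35401)/(-215810) = (16 - 35401)*(-1/215810) = -35385*(-1/215810) = 1011/6166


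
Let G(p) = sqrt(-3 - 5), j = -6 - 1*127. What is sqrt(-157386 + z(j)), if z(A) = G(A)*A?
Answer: sqrt(-157386 - 266*I*sqrt(2)) ≈ 0.474 - 396.72*I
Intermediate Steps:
j = -133 (j = -6 - 127 = -133)
G(p) = 2*I*sqrt(2) (G(p) = sqrt(-8) = 2*I*sqrt(2))
z(A) = 2*I*A*sqrt(2) (z(A) = (2*I*sqrt(2))*A = 2*I*A*sqrt(2))
sqrt(-157386 + z(j)) = sqrt(-157386 + 2*I*(-133)*sqrt(2)) = sqrt(-157386 - 266*I*sqrt(2))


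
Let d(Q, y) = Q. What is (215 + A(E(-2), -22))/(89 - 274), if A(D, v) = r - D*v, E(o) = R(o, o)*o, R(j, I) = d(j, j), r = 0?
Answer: -303/185 ≈ -1.6378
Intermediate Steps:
R(j, I) = j
E(o) = o² (E(o) = o*o = o²)
A(D, v) = -D*v (A(D, v) = 0 - D*v = -D*v)
(215 + A(E(-2), -22))/(89 - 274) = (215 - 1*(-2)²*(-22))/(89 - 274) = (215 - 1*4*(-22))/(-185) = (215 + 88)*(-1/185) = 303*(-1/185) = -303/185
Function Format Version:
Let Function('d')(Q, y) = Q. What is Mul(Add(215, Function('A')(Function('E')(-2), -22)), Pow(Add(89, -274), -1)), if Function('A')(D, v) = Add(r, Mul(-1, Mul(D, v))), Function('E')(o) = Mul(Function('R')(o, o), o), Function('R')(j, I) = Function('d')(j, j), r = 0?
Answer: Rational(-303, 185) ≈ -1.6378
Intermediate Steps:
Function('R')(j, I) = j
Function('E')(o) = Pow(o, 2) (Function('E')(o) = Mul(o, o) = Pow(o, 2))
Function('A')(D, v) = Mul(-1, D, v) (Function('A')(D, v) = Add(0, Mul(-1, Mul(D, v))) = Add(0, Mul(-1, D, v)) = Mul(-1, D, v))
Mul(Add(215, Function('A')(Function('E')(-2), -22)), Pow(Add(89, -274), -1)) = Mul(Add(215, Mul(-1, Pow(-2, 2), -22)), Pow(Add(89, -274), -1)) = Mul(Add(215, Mul(-1, 4, -22)), Pow(-185, -1)) = Mul(Add(215, 88), Rational(-1, 185)) = Mul(303, Rational(-1, 185)) = Rational(-303, 185)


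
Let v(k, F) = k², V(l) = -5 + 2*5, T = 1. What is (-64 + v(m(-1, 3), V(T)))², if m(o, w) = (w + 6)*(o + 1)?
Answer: 4096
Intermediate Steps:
V(l) = 5 (V(l) = -5 + 10 = 5)
m(o, w) = (1 + o)*(6 + w) (m(o, w) = (6 + w)*(1 + o) = (1 + o)*(6 + w))
(-64 + v(m(-1, 3), V(T)))² = (-64 + (6 + 3 + 6*(-1) - 1*3)²)² = (-64 + (6 + 3 - 6 - 3)²)² = (-64 + 0²)² = (-64 + 0)² = (-64)² = 4096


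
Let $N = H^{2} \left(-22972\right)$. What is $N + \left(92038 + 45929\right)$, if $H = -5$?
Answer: $-436333$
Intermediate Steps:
$N = -574300$ ($N = \left(-5\right)^{2} \left(-22972\right) = 25 \left(-22972\right) = -574300$)
$N + \left(92038 + 45929\right) = -574300 + \left(92038 + 45929\right) = -574300 + 137967 = -436333$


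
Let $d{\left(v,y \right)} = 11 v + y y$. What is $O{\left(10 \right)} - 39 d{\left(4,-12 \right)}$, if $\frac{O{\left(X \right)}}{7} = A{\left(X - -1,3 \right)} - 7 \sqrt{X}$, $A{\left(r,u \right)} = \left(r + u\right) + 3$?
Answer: $-7213 - 49 \sqrt{10} \approx -7368.0$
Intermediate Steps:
$A{\left(r,u \right)} = 3 + r + u$
$O{\left(X \right)} = 49 - 49 \sqrt{X} + 7 X$ ($O{\left(X \right)} = 7 \left(\left(3 + \left(X - -1\right) + 3\right) - 7 \sqrt{X}\right) = 7 \left(\left(3 + \left(X + 1\right) + 3\right) - 7 \sqrt{X}\right) = 7 \left(\left(3 + \left(1 + X\right) + 3\right) - 7 \sqrt{X}\right) = 7 \left(\left(7 + X\right) - 7 \sqrt{X}\right) = 7 \left(7 + X - 7 \sqrt{X}\right) = 49 - 49 \sqrt{X} + 7 X$)
$d{\left(v,y \right)} = y^{2} + 11 v$ ($d{\left(v,y \right)} = 11 v + y^{2} = y^{2} + 11 v$)
$O{\left(10 \right)} - 39 d{\left(4,-12 \right)} = \left(49 - 49 \sqrt{10} + 7 \cdot 10\right) - 39 \left(\left(-12\right)^{2} + 11 \cdot 4\right) = \left(49 - 49 \sqrt{10} + 70\right) - 39 \left(144 + 44\right) = \left(119 - 49 \sqrt{10}\right) - 7332 = -7213 - 49 \sqrt{10}$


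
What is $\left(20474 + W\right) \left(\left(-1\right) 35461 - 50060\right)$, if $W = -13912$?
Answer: $-561188802$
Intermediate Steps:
$\left(20474 + W\right) \left(\left(-1\right) 35461 - 50060\right) = \left(20474 - 13912\right) \left(\left(-1\right) 35461 - 50060\right) = 6562 \left(-35461 - 50060\right) = 6562 \left(-85521\right) = -561188802$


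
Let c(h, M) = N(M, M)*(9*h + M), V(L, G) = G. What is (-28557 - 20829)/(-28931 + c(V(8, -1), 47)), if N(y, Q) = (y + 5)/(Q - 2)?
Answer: 2222370/1299919 ≈ 1.7096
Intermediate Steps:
N(y, Q) = (5 + y)/(-2 + Q)
c(h, M) = (5 + M)*(M + 9*h)/(-2 + M) (c(h, M) = ((5 + M)/(-2 + M))*(9*h + M) = ((5 + M)/(-2 + M))*(M + 9*h) = (5 + M)*(M + 9*h)/(-2 + M))
(-28557 - 20829)/(-28931 + c(V(8, -1), 47)) = (-28557 - 20829)/(-28931 + (5 + 47)*(47 + 9*(-1))/(-2 + 47)) = -49386/(-28931 + 52*(47 - 9)/45) = -49386/(-28931 + (1/45)*52*38) = -49386/(-28931 + 1976/45) = -49386/(-1299919/45) = -49386*(-45/1299919) = 2222370/1299919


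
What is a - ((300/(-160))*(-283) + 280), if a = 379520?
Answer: 3029675/8 ≈ 3.7871e+5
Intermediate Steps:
a - ((300/(-160))*(-283) + 280) = 379520 - ((300/(-160))*(-283) + 280) = 379520 - ((300*(-1/160))*(-283) + 280) = 379520 - (-15/8*(-283) + 280) = 379520 - (4245/8 + 280) = 379520 - 1*6485/8 = 379520 - 6485/8 = 3029675/8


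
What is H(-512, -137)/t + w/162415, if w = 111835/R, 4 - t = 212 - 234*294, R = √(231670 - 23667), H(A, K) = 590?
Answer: 295/34294 + 22367*√208003/6756561449 ≈ 0.010112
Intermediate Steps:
R = √208003 ≈ 456.07
t = 68588 (t = 4 - (212 - 234*294) = 4 - (212 - 68796) = 4 - 1*(-68584) = 4 + 68584 = 68588)
w = 111835*√208003/208003 (w = 111835/(√208003) = 111835*(√208003/208003) = 111835*√208003/208003 ≈ 245.21)
H(-512, -137)/t + w/162415 = 590/68588 + (111835*√208003/208003)/162415 = 590*(1/68588) + (111835*√208003/208003)*(1/162415) = 295/34294 + 22367*√208003/6756561449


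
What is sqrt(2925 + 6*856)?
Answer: sqrt(8061) ≈ 89.783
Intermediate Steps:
sqrt(2925 + 6*856) = sqrt(2925 + 5136) = sqrt(8061)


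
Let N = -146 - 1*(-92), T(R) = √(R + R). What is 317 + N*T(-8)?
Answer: 317 - 216*I ≈ 317.0 - 216.0*I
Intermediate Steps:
T(R) = √2*√R (T(R) = √(2*R) = √2*√R)
N = -54 (N = -146 + 92 = -54)
317 + N*T(-8) = 317 - 54*√2*√(-8) = 317 - 54*√2*2*I*√2 = 317 - 216*I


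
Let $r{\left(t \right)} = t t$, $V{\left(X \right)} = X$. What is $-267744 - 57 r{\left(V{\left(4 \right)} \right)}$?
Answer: $-268656$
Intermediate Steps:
$r{\left(t \right)} = t^{2}$
$-267744 - 57 r{\left(V{\left(4 \right)} \right)} = -267744 - 57 \cdot 4^{2} = -267744 - 57 \cdot 16 = -267744 - 912 = -268656$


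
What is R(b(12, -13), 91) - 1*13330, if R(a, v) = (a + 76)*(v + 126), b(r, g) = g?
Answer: 341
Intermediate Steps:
R(a, v) = (76 + a)*(126 + v)
R(b(12, -13), 91) - 1*13330 = (9576 + 76*91 + 126*(-13) - 13*91) - 1*13330 = (9576 + 6916 - 1638 - 1183) - 13330 = 13671 - 13330 = 341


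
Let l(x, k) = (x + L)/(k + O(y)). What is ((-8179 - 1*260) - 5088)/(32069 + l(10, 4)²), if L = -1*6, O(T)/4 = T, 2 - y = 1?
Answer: -2004/4751 ≈ -0.42181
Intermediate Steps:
y = 1 (y = 2 - 1*1 = 2 - 1 = 1)
O(T) = 4*T
L = -6
l(x, k) = (-6 + x)/(4 + k) (l(x, k) = (x - 6)/(k + 4*1) = (-6 + x)/(k + 4) = (-6 + x)/(4 + k))
((-8179 - 1*260) - 5088)/(32069 + l(10, 4)²) = ((-8179 - 1*260) - 5088)/(32069 + ((-6 + 10)/(4 + 4))²) = ((-8179 - 260) - 5088)/(32069 + (4/8)²) = (-8439 - 5088)/(32069 + ((⅛)*4)²) = -13527/(32069 + (½)²) = -13527/(32069 + ¼) = -13527/128277/4 = -13527*4/128277 = -2004/4751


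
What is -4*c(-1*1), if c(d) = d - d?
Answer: 0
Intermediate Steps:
c(d) = 0
-4*c(-1*1) = -4*0 = 0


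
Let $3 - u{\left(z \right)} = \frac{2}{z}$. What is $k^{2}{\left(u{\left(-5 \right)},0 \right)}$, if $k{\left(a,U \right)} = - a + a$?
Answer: $0$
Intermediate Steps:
$u{\left(z \right)} = 3 - \frac{2}{z}$
$k{\left(a,U \right)} = 0$
$k^{2}{\left(u{\left(-5 \right)},0 \right)} = 0^{2} = 0$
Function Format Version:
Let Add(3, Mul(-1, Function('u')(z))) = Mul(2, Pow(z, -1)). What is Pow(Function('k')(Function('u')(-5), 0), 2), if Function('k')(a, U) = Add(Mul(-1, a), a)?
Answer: 0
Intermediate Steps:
Function('u')(z) = Add(3, Mul(-2, Pow(z, -1))) (Function('u')(z) = Add(3, Mul(-1, Mul(2, Pow(z, -1)))) = Add(3, Mul(-2, Pow(z, -1))))
Function('k')(a, U) = 0
Pow(Function('k')(Function('u')(-5), 0), 2) = Pow(0, 2) = 0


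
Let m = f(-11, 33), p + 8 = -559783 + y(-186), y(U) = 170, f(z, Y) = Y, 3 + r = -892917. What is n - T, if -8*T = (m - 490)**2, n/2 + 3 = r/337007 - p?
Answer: 3087892221439/2696056 ≈ 1.1453e+6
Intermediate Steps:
r = -892920 (r = -3 - 892917 = -892920)
p = -559621 (p = -8 + (-559783 + 170) = -8 - 559613 = -559621)
m = 33
n = 377188580812/337007 (n = -6 + 2*(-892920/337007 - 1*(-559621)) = -6 + 2*(-892920*1/337007 + 559621) = -6 + 2*(-892920/337007 + 559621) = -6 + 2*(188595301427/337007) = -6 + 377190602854/337007 = 377188580812/337007 ≈ 1.1192e+6)
T = -208849/8 (T = -(33 - 490)**2/8 = -1/8*(-457)**2 = -1/8*208849 = -208849/8 ≈ -26106.)
n - T = 377188580812/337007 - 1*(-208849/8) = 377188580812/337007 + 208849/8 = 3087892221439/2696056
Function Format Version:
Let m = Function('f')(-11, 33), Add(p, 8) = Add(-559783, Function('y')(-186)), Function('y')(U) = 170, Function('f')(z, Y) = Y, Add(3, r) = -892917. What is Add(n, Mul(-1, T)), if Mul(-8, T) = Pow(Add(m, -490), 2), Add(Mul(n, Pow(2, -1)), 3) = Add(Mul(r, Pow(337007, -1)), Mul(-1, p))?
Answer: Rational(3087892221439, 2696056) ≈ 1.1453e+6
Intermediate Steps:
r = -892920 (r = Add(-3, -892917) = -892920)
p = -559621 (p = Add(-8, Add(-559783, 170)) = Add(-8, -559613) = -559621)
m = 33
n = Rational(377188580812, 337007) (n = Add(-6, Mul(2, Add(Mul(-892920, Pow(337007, -1)), Mul(-1, -559621)))) = Add(-6, Mul(2, Add(Mul(-892920, Rational(1, 337007)), 559621))) = Add(-6, Mul(2, Add(Rational(-892920, 337007), 559621))) = Add(-6, Mul(2, Rational(188595301427, 337007))) = Add(-6, Rational(377190602854, 337007)) = Rational(377188580812, 337007) ≈ 1.1192e+6)
T = Rational(-208849, 8) (T = Mul(Rational(-1, 8), Pow(Add(33, -490), 2)) = Mul(Rational(-1, 8), Pow(-457, 2)) = Mul(Rational(-1, 8), 208849) = Rational(-208849, 8) ≈ -26106.)
Add(n, Mul(-1, T)) = Add(Rational(377188580812, 337007), Mul(-1, Rational(-208849, 8))) = Add(Rational(377188580812, 337007), Rational(208849, 8)) = Rational(3087892221439, 2696056)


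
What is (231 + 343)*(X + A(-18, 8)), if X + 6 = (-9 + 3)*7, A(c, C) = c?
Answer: -37884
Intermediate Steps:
X = -48 (X = -6 + (-9 + 3)*7 = -6 - 6*7 = -6 - 42 = -48)
(231 + 343)*(X + A(-18, 8)) = (231 + 343)*(-48 - 18) = 574*(-66) = -37884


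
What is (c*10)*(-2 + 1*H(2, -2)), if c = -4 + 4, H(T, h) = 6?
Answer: 0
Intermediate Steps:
c = 0
(c*10)*(-2 + 1*H(2, -2)) = (0*10)*(-2 + 1*6) = 0*(-2 + 6) = 0*4 = 0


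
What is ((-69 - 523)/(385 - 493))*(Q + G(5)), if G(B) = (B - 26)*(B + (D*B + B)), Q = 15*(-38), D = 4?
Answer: -59200/9 ≈ -6577.8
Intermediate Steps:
Q = -570
G(B) = 6*B*(-26 + B) (G(B) = (B - 26)*(B + (4*B + B)) = (-26 + B)*(B + 5*B) = (-26 + B)*(6*B) = 6*B*(-26 + B))
((-69 - 523)/(385 - 493))*(Q + G(5)) = ((-69 - 523)/(385 - 493))*(-570 + 6*5*(-26 + 5)) = (-592/(-108))*(-570 + 6*5*(-21)) = (-592*(-1/108))*(-570 - 630) = (148/27)*(-1200) = -59200/9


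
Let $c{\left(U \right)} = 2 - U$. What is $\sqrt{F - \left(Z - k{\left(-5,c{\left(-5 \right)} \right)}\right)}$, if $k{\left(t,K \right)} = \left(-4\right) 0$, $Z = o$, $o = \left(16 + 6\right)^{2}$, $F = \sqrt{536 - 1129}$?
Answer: $\sqrt{-484 + i \sqrt{593}} \approx 0.55327 + 22.007 i$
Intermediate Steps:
$F = i \sqrt{593}$ ($F = \sqrt{-593} = i \sqrt{593} \approx 24.352 i$)
$o = 484$ ($o = 22^{2} = 484$)
$Z = 484$
$k{\left(t,K \right)} = 0$
$\sqrt{F - \left(Z - k{\left(-5,c{\left(-5 \right)} \right)}\right)} = \sqrt{i \sqrt{593} + \left(0 - 484\right)} = \sqrt{i \sqrt{593} - 484} = \sqrt{-484 + i \sqrt{593}}$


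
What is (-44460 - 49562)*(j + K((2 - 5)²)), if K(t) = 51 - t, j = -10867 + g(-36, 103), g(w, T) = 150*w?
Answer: 1525506950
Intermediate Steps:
j = -16267 (j = -10867 + 150*(-36) = -10867 - 5400 = -16267)
(-44460 - 49562)*(j + K((2 - 5)²)) = (-44460 - 49562)*(-16267 + (51 - (2 - 5)²)) = -94022*(-16267 + (51 - 1*(-3)²)) = -94022*(-16267 + (51 - 1*9)) = -94022*(-16267 + (51 - 9)) = -94022*(-16267 + 42) = -94022*(-16225) = 1525506950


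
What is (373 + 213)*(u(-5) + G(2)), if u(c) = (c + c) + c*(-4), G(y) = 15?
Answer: 14650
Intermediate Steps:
u(c) = -2*c (u(c) = 2*c - 4*c = -2*c)
(373 + 213)*(u(-5) + G(2)) = (373 + 213)*(-2*(-5) + 15) = 586*(10 + 15) = 586*25 = 14650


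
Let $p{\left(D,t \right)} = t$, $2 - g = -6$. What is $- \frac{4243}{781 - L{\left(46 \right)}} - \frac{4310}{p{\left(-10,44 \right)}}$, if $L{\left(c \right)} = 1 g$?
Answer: $- \frac{1759161}{17006} \approx -103.44$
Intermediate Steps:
$g = 8$ ($g = 2 - -6 = 2 + 6 = 8$)
$L{\left(c \right)} = 8$ ($L{\left(c \right)} = 1 \cdot 8 = 8$)
$- \frac{4243}{781 - L{\left(46 \right)}} - \frac{4310}{p{\left(-10,44 \right)}} = - \frac{4243}{781 - 8} - \frac{4310}{44} = - \frac{4243}{781 - 8} - \frac{2155}{22} = - \frac{4243}{773} - \frac{2155}{22} = - \frac{1759161}{17006}$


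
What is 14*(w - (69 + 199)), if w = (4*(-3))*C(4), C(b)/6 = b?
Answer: -7784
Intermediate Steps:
C(b) = 6*b
w = -288 (w = (4*(-3))*(6*4) = -12*24 = -288)
14*(w - (69 + 199)) = 14*(-288 - (69 + 199)) = 14*(-288 - 1*268) = 14*(-288 - 268) = 14*(-556) = -7784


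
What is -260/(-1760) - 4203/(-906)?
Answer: 63607/13288 ≈ 4.7868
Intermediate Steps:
-260/(-1760) - 4203/(-906) = -260*(-1/1760) - 4203*(-1/906) = 13/88 + 1401/302 = 63607/13288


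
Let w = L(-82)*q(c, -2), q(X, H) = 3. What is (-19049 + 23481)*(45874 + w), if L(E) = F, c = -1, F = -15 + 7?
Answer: 203207200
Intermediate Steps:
F = -8
L(E) = -8
w = -24 (w = -8*3 = -24)
(-19049 + 23481)*(45874 + w) = (-19049 + 23481)*(45874 - 24) = 4432*45850 = 203207200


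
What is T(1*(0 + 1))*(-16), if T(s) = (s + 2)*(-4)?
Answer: 192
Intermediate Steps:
T(s) = -8 - 4*s (T(s) = (2 + s)*(-4) = -8 - 4*s)
T(1*(0 + 1))*(-16) = (-8 - 4*(0 + 1))*(-16) = (-8 - 4)*(-16) = -12*(-16) = 192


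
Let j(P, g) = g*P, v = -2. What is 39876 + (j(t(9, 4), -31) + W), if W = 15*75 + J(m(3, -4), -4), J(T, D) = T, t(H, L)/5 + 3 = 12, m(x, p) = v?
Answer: 39604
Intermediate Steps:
m(x, p) = -2
t(H, L) = 45 (t(H, L) = -15 + 5*12 = -15 + 60 = 45)
j(P, g) = P*g
W = 1123 (W = 15*75 - 2 = 1125 - 2 = 1123)
39876 + (j(t(9, 4), -31) + W) = 39876 + (45*(-31) + 1123) = 39876 + (-1395 + 1123) = 39876 - 272 = 39604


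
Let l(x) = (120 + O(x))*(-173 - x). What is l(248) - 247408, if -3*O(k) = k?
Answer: -789376/3 ≈ -2.6313e+5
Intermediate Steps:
O(k) = -k/3
l(x) = (-173 - x)*(120 - x/3) (l(x) = (120 - x/3)*(-173 - x) = (-173 - x)*(120 - x/3))
l(248) - 247408 = (-20760 - 187/3*248 + (⅓)*248²) - 247408 = (-20760 - 46376/3 + (⅓)*61504) - 247408 = (-20760 - 46376/3 + 61504/3) - 247408 = -47152/3 - 247408 = -789376/3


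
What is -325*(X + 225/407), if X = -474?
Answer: 62625225/407 ≈ 1.5387e+5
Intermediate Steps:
-325*(X + 225/407) = -325*(-474 + 225/407) = -325*(-192693/407) = 62625225/407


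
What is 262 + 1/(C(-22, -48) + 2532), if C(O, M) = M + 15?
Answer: 654739/2499 ≈ 262.00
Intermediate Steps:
C(O, M) = 15 + M
262 + 1/(C(-22, -48) + 2532) = 262 + 1/((15 - 48) + 2532) = 262 + 1/(-33 + 2532) = 262 + 1/2499 = 654739/2499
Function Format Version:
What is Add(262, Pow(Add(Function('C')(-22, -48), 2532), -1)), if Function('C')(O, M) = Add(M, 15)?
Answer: Rational(654739, 2499) ≈ 262.00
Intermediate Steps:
Function('C')(O, M) = Add(15, M)
Add(262, Pow(Add(Function('C')(-22, -48), 2532), -1)) = Add(262, Pow(Add(Add(15, -48), 2532), -1)) = Add(262, Pow(Add(-33, 2532), -1)) = Add(262, Pow(2499, -1)) = Add(262, Rational(1, 2499)) = Rational(654739, 2499)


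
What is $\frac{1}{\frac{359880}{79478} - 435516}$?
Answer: $- \frac{39739}{17306790384} \approx -2.2962 \cdot 10^{-6}$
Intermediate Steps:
$\frac{1}{\frac{359880}{79478} - 435516} = \frac{1}{359880 \cdot \frac{1}{79478} - 435516} = \frac{1}{\frac{179940}{39739} - 435516} = \frac{1}{- \frac{17306790384}{39739}} = - \frac{39739}{17306790384}$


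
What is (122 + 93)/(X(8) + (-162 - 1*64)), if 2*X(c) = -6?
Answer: -215/229 ≈ -0.93886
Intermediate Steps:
X(c) = -3 (X(c) = (½)*(-6) = -3)
(122 + 93)/(X(8) + (-162 - 1*64)) = (122 + 93)/(-3 + (-162 - 1*64)) = 215/(-3 + (-162 - 64)) = 215/(-3 - 226) = 215/(-229) = 215*(-1/229) = -215/229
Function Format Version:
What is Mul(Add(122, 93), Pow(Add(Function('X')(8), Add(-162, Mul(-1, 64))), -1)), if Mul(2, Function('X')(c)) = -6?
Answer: Rational(-215, 229) ≈ -0.93886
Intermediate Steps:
Function('X')(c) = -3 (Function('X')(c) = Mul(Rational(1, 2), -6) = -3)
Mul(Add(122, 93), Pow(Add(Function('X')(8), Add(-162, Mul(-1, 64))), -1)) = Mul(Add(122, 93), Pow(Add(-3, Add(-162, Mul(-1, 64))), -1)) = Mul(215, Pow(Add(-3, Add(-162, -64)), -1)) = Mul(215, Pow(Add(-3, -226), -1)) = Mul(215, Pow(-229, -1)) = Mul(215, Rational(-1, 229)) = Rational(-215, 229)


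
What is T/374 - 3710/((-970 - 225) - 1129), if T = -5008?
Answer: -366109/31042 ≈ -11.794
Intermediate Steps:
T/374 - 3710/((-970 - 225) - 1129) = -5008/374 - 3710/((-970 - 225) - 1129) = -5008*1/374 - 3710/(-1195 - 1129) = -2504/187 - 3710/(-2324) = -2504/187 - 3710*(-1/2324) = -2504/187 + 265/166 = -366109/31042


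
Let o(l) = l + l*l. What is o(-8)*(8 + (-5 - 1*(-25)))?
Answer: 1568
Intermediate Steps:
o(l) = l + l**2
o(-8)*(8 + (-5 - 1*(-25))) = (-8*(1 - 8))*(8 + (-5 - 1*(-25))) = (-8*(-7))*(8 + (-5 + 25)) = 56*(8 + 20) = 56*28 = 1568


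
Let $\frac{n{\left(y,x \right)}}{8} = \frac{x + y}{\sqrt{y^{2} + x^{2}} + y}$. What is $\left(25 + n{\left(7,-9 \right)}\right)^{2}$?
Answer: $\frac{4600049}{6561} - \frac{68384 \sqrt{130}}{6561} \approx 582.28$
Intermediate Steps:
$n{\left(y,x \right)} = \frac{8 \left(x + y\right)}{y + \sqrt{x^{2} + y^{2}}}$ ($n{\left(y,x \right)} = 8 \frac{x + y}{\sqrt{y^{2} + x^{2}} + y} = 8 \frac{x + y}{\sqrt{x^{2} + y^{2}} + y} = 8 \frac{x + y}{y + \sqrt{x^{2} + y^{2}}} = \frac{8 \left(x + y\right)}{y + \sqrt{x^{2} + y^{2}}}$)
$\left(25 + n{\left(7,-9 \right)}\right)^{2} = \left(25 + \frac{8 \left(-9 + 7\right)}{7 + \sqrt{\left(-9\right)^{2} + 7^{2}}}\right)^{2} = \left(25 + 8 \frac{1}{7 + \sqrt{81 + 49}} \left(-2\right)\right)^{2} = \left(25 + 8 \frac{1}{7 + \sqrt{130}} \left(-2\right)\right)^{2} = \left(25 - \frac{16}{7 + \sqrt{130}}\right)^{2}$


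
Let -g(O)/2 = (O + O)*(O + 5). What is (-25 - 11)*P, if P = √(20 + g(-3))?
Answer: -72*√11 ≈ -238.80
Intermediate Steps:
g(O) = -4*O*(5 + O) (g(O) = -2*(O + O)*(O + 5) = -2*2*O*(5 + O) = -4*O*(5 + O))
P = 2*√11 (P = √(20 - 4*(-3)*(5 - 3)) = √(20 - 4*(-3)*2) = √(20 + 24) = √44 = 2*√11 ≈ 6.6332)
(-25 - 11)*P = (-25 - 11)*(2*√11) = -72*√11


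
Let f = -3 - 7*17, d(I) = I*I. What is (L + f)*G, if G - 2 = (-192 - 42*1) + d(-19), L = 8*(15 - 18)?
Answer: -18834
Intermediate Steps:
d(I) = I²
L = -24 (L = 8*(-3) = -24)
f = -122 (f = -3 - 119 = -122)
G = 129 (G = 2 + ((-192 - 42*1) + (-19)²) = 2 + ((-192 - 42) + 361) = 2 + (-234 + 361) = 2 + 127 = 129)
(L + f)*G = (-24 - 122)*129 = -146*129 = -18834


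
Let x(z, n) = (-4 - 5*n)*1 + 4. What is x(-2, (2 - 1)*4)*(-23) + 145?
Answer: 605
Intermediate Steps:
x(z, n) = -5*n (x(z, n) = (-4 - 5*n) + 4 = -5*n)
x(-2, (2 - 1)*4)*(-23) + 145 = -5*(2 - 1)*4*(-23) + 145 = -5*4*(-23) + 145 = -20*(-23) + 145 = 460 + 145 = 605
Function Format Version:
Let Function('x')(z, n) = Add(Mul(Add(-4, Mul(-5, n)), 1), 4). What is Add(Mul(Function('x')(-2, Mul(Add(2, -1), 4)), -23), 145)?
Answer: 605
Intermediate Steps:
Function('x')(z, n) = Mul(-5, n) (Function('x')(z, n) = Add(Add(-4, Mul(-5, n)), 4) = Mul(-5, n))
Add(Mul(Function('x')(-2, Mul(Add(2, -1), 4)), -23), 145) = Add(Mul(Mul(-5, Mul(Add(2, -1), 4)), -23), 145) = Add(Mul(Mul(-5, Mul(1, 4)), -23), 145) = Add(Mul(Mul(-5, 4), -23), 145) = Add(Mul(-20, -23), 145) = Add(460, 145) = 605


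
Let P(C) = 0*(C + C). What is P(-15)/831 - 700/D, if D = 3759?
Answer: -100/537 ≈ -0.18622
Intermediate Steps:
P(C) = 0 (P(C) = 0*(2*C) = 0)
P(-15)/831 - 700/D = 0/831 - 700/3759 = 0*(1/831) - 700*1/3759 = 0 - 100/537 = -100/537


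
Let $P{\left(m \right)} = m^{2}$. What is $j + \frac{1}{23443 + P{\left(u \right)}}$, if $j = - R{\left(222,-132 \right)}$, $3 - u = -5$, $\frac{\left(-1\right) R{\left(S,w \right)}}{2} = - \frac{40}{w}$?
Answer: $\frac{42743}{70521} \approx 0.6061$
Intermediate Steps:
$R{\left(S,w \right)} = \frac{80}{w}$ ($R{\left(S,w \right)} = - 2 \left(- \frac{40}{w}\right) = \frac{80}{w}$)
$u = 8$ ($u = 3 - -5 = 3 + 5 = 8$)
$j = \frac{20}{33}$ ($j = - \frac{80}{-132} = - \frac{80 \left(-1\right)}{132} = \left(-1\right) \left(- \frac{20}{33}\right) = \frac{20}{33} \approx 0.60606$)
$j + \frac{1}{23443 + P{\left(u \right)}} = \frac{20}{33} + \frac{1}{23443 + 8^{2}} = \frac{20}{33} + \frac{1}{23443 + 64} = \frac{20}{33} + \frac{1}{23507} = \frac{42743}{70521}$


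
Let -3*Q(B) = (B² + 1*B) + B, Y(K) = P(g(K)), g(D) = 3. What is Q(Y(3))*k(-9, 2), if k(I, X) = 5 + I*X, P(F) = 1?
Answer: 13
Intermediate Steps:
Y(K) = 1
Q(B) = -2*B/3 - B²/3 (Q(B) = -((B² + 1*B) + B)/3 = -((B² + B) + B)/3 = -((B + B²) + B)/3 = -(B² + 2*B)/3 = -2*B/3 - B²/3)
Q(Y(3))*k(-9, 2) = (-⅓*1*(2 + 1))*(5 - 9*2) = (-⅓*1*3)*(5 - 18) = -1*(-13) = 13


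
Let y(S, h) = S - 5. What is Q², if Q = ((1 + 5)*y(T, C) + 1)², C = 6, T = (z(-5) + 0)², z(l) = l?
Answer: 214358881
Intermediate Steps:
T = 25 (T = (-5 + 0)² = (-5)² = 25)
y(S, h) = -5 + S
Q = 14641 (Q = ((1 + 5)*(-5 + 25) + 1)² = (6*20 + 1)² = (120 + 1)² = 121² = 14641)
Q² = 14641² = 214358881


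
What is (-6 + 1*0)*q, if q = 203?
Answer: -1218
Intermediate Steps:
(-6 + 1*0)*q = (-6 + 1*0)*203 = (-6 + 0)*203 = -6*203 = -1218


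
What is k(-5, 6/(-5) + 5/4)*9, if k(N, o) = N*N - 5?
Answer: 180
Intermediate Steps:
k(N, o) = -5 + N² (k(N, o) = N² - 5 = -5 + N²)
k(-5, 6/(-5) + 5/4)*9 = (-5 + (-5)²)*9 = (-5 + 25)*9 = 20*9 = 180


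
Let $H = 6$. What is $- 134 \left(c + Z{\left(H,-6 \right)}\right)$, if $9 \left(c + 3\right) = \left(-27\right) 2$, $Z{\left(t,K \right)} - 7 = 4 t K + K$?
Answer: $20368$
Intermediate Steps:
$Z{\left(t,K \right)} = 7 + K + 4 K t$ ($Z{\left(t,K \right)} = 7 + \left(4 t K + K\right) = 7 + \left(4 K t + K\right) = 7 + \left(K + 4 K t\right) = 7 + K + 4 K t$)
$c = -9$ ($c = -3 + \frac{\left(-27\right) 2}{9} = -3 + \frac{1}{9} \left(-54\right) = -3 - 6 = -9$)
$- 134 \left(c + Z{\left(H,-6 \right)}\right) = - 134 \left(-9 + \left(7 - 6 + 4 \left(-6\right) 6\right)\right) = - 134 \left(-9 - 143\right) = \left(-134\right) \left(-152\right) = 20368$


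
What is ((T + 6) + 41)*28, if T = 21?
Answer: 1904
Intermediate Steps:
((T + 6) + 41)*28 = ((21 + 6) + 41)*28 = (27 + 41)*28 = 68*28 = 1904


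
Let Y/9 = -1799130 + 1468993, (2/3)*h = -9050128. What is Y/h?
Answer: 990411/4525064 ≈ 0.21887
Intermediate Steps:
h = -13575192 (h = (3/2)*(-9050128) = -13575192)
Y = -2971233 (Y = 9*(-1799130 + 1468993) = 9*(-330137) = -2971233)
Y/h = -2971233/(-13575192) = -2971233*(-1/13575192) = 990411/4525064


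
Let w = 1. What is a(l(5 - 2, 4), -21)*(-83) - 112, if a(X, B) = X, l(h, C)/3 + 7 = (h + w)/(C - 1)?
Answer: 1299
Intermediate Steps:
l(h, C) = -21 + 3*(1 + h)/(-1 + C) (l(h, C) = -21 + 3*((h + 1)/(C - 1)) = -21 + 3*((1 + h)/(-1 + C)) = -21 + 3*(1 + h)/(-1 + C))
a(l(5 - 2, 4), -21)*(-83) - 112 = (3*(8 + (5 - 2) - 7*4)/(-1 + 4))*(-83) - 112 = (3*(8 + 3 - 28)/3)*(-83) - 112 = (3*(⅓)*(-17))*(-83) - 112 = -17*(-83) - 112 = 1411 - 112 = 1299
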